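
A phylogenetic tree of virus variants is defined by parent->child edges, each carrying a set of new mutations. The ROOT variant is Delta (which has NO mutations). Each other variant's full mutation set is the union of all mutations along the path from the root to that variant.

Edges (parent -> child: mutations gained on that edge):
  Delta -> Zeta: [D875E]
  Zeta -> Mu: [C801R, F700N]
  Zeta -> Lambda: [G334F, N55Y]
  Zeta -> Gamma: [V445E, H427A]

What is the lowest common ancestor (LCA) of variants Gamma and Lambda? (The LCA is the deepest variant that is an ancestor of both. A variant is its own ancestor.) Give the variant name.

Answer: Zeta

Derivation:
Path from root to Gamma: Delta -> Zeta -> Gamma
  ancestors of Gamma: {Delta, Zeta, Gamma}
Path from root to Lambda: Delta -> Zeta -> Lambda
  ancestors of Lambda: {Delta, Zeta, Lambda}
Common ancestors: {Delta, Zeta}
Walk up from Lambda: Lambda (not in ancestors of Gamma), Zeta (in ancestors of Gamma), Delta (in ancestors of Gamma)
Deepest common ancestor (LCA) = Zeta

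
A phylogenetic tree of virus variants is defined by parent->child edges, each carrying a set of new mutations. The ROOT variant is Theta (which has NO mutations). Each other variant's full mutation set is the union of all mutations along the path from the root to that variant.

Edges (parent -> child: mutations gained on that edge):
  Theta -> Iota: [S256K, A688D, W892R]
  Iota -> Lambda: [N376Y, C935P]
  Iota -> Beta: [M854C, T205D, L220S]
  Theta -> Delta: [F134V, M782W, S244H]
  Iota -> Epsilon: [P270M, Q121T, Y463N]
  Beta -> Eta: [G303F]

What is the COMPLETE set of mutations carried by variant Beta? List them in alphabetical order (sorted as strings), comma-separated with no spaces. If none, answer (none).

Answer: A688D,L220S,M854C,S256K,T205D,W892R

Derivation:
At Theta: gained [] -> total []
At Iota: gained ['S256K', 'A688D', 'W892R'] -> total ['A688D', 'S256K', 'W892R']
At Beta: gained ['M854C', 'T205D', 'L220S'] -> total ['A688D', 'L220S', 'M854C', 'S256K', 'T205D', 'W892R']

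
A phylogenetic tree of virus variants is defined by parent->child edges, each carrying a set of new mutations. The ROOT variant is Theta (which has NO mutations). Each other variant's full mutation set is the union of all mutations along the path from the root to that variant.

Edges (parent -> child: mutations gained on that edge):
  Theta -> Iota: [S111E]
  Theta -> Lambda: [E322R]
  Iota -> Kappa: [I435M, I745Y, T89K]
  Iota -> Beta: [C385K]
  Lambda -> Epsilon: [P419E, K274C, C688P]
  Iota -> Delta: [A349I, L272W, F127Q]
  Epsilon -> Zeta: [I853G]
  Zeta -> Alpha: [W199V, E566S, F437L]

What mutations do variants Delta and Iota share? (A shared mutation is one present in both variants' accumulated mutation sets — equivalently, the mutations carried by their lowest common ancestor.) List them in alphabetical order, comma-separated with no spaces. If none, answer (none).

Accumulating mutations along path to Delta:
  At Theta: gained [] -> total []
  At Iota: gained ['S111E'] -> total ['S111E']
  At Delta: gained ['A349I', 'L272W', 'F127Q'] -> total ['A349I', 'F127Q', 'L272W', 'S111E']
Mutations(Delta) = ['A349I', 'F127Q', 'L272W', 'S111E']
Accumulating mutations along path to Iota:
  At Theta: gained [] -> total []
  At Iota: gained ['S111E'] -> total ['S111E']
Mutations(Iota) = ['S111E']
Intersection: ['A349I', 'F127Q', 'L272W', 'S111E'] ∩ ['S111E'] = ['S111E']

Answer: S111E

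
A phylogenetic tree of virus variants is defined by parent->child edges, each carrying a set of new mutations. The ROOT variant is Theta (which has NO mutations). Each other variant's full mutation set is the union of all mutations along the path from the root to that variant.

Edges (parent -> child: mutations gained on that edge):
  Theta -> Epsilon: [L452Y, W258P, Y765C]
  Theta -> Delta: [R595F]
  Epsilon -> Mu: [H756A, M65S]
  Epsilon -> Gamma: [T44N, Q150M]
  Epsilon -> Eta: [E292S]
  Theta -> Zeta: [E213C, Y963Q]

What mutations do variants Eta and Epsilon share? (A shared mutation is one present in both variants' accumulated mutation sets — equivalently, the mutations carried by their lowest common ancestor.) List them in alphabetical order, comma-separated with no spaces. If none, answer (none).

Accumulating mutations along path to Eta:
  At Theta: gained [] -> total []
  At Epsilon: gained ['L452Y', 'W258P', 'Y765C'] -> total ['L452Y', 'W258P', 'Y765C']
  At Eta: gained ['E292S'] -> total ['E292S', 'L452Y', 'W258P', 'Y765C']
Mutations(Eta) = ['E292S', 'L452Y', 'W258P', 'Y765C']
Accumulating mutations along path to Epsilon:
  At Theta: gained [] -> total []
  At Epsilon: gained ['L452Y', 'W258P', 'Y765C'] -> total ['L452Y', 'W258P', 'Y765C']
Mutations(Epsilon) = ['L452Y', 'W258P', 'Y765C']
Intersection: ['E292S', 'L452Y', 'W258P', 'Y765C'] ∩ ['L452Y', 'W258P', 'Y765C'] = ['L452Y', 'W258P', 'Y765C']

Answer: L452Y,W258P,Y765C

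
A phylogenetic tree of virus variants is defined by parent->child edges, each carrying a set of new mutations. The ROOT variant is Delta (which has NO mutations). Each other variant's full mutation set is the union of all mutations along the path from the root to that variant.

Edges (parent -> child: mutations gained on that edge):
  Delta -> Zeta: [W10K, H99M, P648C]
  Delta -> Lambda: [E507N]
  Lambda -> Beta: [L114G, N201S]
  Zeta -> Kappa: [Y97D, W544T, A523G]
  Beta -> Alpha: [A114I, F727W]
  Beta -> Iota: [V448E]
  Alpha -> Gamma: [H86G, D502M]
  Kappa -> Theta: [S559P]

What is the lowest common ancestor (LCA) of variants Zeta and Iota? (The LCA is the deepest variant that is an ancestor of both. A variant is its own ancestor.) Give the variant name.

Answer: Delta

Derivation:
Path from root to Zeta: Delta -> Zeta
  ancestors of Zeta: {Delta, Zeta}
Path from root to Iota: Delta -> Lambda -> Beta -> Iota
  ancestors of Iota: {Delta, Lambda, Beta, Iota}
Common ancestors: {Delta}
Walk up from Iota: Iota (not in ancestors of Zeta), Beta (not in ancestors of Zeta), Lambda (not in ancestors of Zeta), Delta (in ancestors of Zeta)
Deepest common ancestor (LCA) = Delta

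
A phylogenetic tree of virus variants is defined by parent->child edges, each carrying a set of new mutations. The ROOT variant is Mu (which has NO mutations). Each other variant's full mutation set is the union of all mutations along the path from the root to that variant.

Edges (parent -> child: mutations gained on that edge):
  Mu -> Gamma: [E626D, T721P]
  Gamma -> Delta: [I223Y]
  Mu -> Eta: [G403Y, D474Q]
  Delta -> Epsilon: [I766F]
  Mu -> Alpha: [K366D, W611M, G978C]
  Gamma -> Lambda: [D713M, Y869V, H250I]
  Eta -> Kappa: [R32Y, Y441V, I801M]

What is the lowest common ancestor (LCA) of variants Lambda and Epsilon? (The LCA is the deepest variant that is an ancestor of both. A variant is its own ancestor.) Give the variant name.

Answer: Gamma

Derivation:
Path from root to Lambda: Mu -> Gamma -> Lambda
  ancestors of Lambda: {Mu, Gamma, Lambda}
Path from root to Epsilon: Mu -> Gamma -> Delta -> Epsilon
  ancestors of Epsilon: {Mu, Gamma, Delta, Epsilon}
Common ancestors: {Mu, Gamma}
Walk up from Epsilon: Epsilon (not in ancestors of Lambda), Delta (not in ancestors of Lambda), Gamma (in ancestors of Lambda), Mu (in ancestors of Lambda)
Deepest common ancestor (LCA) = Gamma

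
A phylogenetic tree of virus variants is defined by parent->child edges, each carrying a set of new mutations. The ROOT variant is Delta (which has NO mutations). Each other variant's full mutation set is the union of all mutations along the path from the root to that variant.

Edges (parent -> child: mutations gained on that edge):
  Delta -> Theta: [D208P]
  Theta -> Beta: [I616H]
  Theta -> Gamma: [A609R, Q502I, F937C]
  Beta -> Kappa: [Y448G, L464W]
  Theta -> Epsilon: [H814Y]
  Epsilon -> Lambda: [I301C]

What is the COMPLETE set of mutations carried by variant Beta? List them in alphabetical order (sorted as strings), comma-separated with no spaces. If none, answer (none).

At Delta: gained [] -> total []
At Theta: gained ['D208P'] -> total ['D208P']
At Beta: gained ['I616H'] -> total ['D208P', 'I616H']

Answer: D208P,I616H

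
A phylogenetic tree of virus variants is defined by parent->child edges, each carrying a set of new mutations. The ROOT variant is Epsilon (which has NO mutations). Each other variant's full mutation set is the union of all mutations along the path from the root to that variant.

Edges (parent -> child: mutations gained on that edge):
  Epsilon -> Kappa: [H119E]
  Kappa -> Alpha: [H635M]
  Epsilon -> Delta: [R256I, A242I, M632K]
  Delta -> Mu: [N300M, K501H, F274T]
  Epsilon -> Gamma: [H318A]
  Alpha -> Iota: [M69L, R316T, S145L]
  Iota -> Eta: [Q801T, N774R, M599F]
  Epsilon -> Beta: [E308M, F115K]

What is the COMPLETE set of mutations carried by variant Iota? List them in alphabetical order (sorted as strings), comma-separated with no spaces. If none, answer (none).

Answer: H119E,H635M,M69L,R316T,S145L

Derivation:
At Epsilon: gained [] -> total []
At Kappa: gained ['H119E'] -> total ['H119E']
At Alpha: gained ['H635M'] -> total ['H119E', 'H635M']
At Iota: gained ['M69L', 'R316T', 'S145L'] -> total ['H119E', 'H635M', 'M69L', 'R316T', 'S145L']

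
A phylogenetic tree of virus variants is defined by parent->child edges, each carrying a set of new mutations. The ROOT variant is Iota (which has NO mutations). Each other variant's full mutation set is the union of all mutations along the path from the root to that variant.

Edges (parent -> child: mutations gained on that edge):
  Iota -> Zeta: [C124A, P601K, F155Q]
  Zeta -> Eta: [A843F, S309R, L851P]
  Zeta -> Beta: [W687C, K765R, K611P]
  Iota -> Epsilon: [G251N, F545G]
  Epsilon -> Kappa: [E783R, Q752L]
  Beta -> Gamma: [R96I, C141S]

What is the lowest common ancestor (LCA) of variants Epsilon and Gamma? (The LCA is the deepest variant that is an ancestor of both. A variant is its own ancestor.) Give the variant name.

Answer: Iota

Derivation:
Path from root to Epsilon: Iota -> Epsilon
  ancestors of Epsilon: {Iota, Epsilon}
Path from root to Gamma: Iota -> Zeta -> Beta -> Gamma
  ancestors of Gamma: {Iota, Zeta, Beta, Gamma}
Common ancestors: {Iota}
Walk up from Gamma: Gamma (not in ancestors of Epsilon), Beta (not in ancestors of Epsilon), Zeta (not in ancestors of Epsilon), Iota (in ancestors of Epsilon)
Deepest common ancestor (LCA) = Iota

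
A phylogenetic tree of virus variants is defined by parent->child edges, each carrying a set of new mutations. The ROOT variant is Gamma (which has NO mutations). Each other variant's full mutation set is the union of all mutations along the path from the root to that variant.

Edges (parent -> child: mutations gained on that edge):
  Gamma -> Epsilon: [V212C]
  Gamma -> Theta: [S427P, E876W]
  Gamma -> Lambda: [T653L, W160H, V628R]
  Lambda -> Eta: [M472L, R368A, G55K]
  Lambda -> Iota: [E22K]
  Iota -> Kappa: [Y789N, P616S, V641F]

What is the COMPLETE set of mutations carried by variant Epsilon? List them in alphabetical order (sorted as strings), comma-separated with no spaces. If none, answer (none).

At Gamma: gained [] -> total []
At Epsilon: gained ['V212C'] -> total ['V212C']

Answer: V212C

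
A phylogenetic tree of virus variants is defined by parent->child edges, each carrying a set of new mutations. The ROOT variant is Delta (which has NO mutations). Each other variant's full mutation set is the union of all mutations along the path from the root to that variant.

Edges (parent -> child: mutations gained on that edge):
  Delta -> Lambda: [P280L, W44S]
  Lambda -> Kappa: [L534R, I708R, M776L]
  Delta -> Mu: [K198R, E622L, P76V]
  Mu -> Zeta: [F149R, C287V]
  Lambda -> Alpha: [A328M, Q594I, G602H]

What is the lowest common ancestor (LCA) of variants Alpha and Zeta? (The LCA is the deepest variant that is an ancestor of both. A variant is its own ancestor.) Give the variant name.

Answer: Delta

Derivation:
Path from root to Alpha: Delta -> Lambda -> Alpha
  ancestors of Alpha: {Delta, Lambda, Alpha}
Path from root to Zeta: Delta -> Mu -> Zeta
  ancestors of Zeta: {Delta, Mu, Zeta}
Common ancestors: {Delta}
Walk up from Zeta: Zeta (not in ancestors of Alpha), Mu (not in ancestors of Alpha), Delta (in ancestors of Alpha)
Deepest common ancestor (LCA) = Delta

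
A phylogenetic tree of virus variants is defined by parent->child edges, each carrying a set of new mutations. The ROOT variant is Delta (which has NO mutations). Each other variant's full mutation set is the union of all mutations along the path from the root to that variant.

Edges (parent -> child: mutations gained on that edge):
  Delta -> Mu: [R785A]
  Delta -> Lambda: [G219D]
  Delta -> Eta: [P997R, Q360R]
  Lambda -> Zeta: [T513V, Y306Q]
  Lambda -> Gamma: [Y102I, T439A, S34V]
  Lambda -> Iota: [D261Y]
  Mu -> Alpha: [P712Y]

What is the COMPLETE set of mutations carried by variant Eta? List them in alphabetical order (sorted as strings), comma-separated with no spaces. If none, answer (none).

At Delta: gained [] -> total []
At Eta: gained ['P997R', 'Q360R'] -> total ['P997R', 'Q360R']

Answer: P997R,Q360R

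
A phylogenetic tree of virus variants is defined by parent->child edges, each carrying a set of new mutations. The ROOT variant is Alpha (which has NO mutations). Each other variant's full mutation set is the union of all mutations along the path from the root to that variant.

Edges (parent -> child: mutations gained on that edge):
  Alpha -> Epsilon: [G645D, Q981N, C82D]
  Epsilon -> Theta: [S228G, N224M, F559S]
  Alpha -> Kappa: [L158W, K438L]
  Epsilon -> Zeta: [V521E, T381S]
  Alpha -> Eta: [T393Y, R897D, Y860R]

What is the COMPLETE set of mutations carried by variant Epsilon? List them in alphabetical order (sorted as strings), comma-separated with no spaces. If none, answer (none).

Answer: C82D,G645D,Q981N

Derivation:
At Alpha: gained [] -> total []
At Epsilon: gained ['G645D', 'Q981N', 'C82D'] -> total ['C82D', 'G645D', 'Q981N']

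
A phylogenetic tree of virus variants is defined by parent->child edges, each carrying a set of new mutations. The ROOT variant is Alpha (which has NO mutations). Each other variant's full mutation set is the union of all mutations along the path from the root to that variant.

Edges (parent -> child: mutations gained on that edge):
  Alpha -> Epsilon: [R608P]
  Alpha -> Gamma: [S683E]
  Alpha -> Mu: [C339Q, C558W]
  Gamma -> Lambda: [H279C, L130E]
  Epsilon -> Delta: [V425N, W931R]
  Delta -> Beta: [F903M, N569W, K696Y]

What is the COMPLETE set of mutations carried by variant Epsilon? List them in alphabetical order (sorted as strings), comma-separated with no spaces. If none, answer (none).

At Alpha: gained [] -> total []
At Epsilon: gained ['R608P'] -> total ['R608P']

Answer: R608P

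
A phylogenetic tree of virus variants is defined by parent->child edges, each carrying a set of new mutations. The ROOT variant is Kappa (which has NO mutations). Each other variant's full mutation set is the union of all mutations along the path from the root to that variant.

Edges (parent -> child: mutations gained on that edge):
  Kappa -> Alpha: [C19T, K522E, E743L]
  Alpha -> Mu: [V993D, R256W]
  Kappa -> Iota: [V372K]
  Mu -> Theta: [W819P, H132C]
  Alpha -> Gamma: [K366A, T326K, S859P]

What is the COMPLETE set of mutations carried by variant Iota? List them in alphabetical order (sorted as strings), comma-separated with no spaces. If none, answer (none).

At Kappa: gained [] -> total []
At Iota: gained ['V372K'] -> total ['V372K']

Answer: V372K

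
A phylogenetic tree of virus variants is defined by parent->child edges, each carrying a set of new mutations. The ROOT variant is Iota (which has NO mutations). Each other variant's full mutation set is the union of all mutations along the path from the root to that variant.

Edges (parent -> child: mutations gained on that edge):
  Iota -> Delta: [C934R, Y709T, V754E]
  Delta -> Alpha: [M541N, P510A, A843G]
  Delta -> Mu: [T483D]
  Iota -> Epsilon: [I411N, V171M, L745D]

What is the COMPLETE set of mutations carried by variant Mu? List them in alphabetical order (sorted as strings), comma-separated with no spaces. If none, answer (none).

Answer: C934R,T483D,V754E,Y709T

Derivation:
At Iota: gained [] -> total []
At Delta: gained ['C934R', 'Y709T', 'V754E'] -> total ['C934R', 'V754E', 'Y709T']
At Mu: gained ['T483D'] -> total ['C934R', 'T483D', 'V754E', 'Y709T']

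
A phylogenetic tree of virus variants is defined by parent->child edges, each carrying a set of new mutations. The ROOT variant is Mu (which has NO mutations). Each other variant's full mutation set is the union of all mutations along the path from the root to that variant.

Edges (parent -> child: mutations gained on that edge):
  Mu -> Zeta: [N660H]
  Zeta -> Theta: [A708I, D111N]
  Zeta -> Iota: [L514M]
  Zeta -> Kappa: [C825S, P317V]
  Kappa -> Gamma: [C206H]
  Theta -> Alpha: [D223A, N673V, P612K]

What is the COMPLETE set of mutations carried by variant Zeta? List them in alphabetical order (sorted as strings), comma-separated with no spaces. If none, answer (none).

Answer: N660H

Derivation:
At Mu: gained [] -> total []
At Zeta: gained ['N660H'] -> total ['N660H']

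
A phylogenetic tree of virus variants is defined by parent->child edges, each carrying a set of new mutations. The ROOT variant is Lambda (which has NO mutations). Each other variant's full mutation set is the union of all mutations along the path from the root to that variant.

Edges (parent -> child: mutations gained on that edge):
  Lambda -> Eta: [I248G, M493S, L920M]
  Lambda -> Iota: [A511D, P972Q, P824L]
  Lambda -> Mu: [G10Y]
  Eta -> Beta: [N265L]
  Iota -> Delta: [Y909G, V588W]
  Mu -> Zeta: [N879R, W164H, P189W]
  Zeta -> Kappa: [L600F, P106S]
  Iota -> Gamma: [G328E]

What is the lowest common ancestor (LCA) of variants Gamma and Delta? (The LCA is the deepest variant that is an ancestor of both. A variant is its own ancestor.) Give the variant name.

Answer: Iota

Derivation:
Path from root to Gamma: Lambda -> Iota -> Gamma
  ancestors of Gamma: {Lambda, Iota, Gamma}
Path from root to Delta: Lambda -> Iota -> Delta
  ancestors of Delta: {Lambda, Iota, Delta}
Common ancestors: {Lambda, Iota}
Walk up from Delta: Delta (not in ancestors of Gamma), Iota (in ancestors of Gamma), Lambda (in ancestors of Gamma)
Deepest common ancestor (LCA) = Iota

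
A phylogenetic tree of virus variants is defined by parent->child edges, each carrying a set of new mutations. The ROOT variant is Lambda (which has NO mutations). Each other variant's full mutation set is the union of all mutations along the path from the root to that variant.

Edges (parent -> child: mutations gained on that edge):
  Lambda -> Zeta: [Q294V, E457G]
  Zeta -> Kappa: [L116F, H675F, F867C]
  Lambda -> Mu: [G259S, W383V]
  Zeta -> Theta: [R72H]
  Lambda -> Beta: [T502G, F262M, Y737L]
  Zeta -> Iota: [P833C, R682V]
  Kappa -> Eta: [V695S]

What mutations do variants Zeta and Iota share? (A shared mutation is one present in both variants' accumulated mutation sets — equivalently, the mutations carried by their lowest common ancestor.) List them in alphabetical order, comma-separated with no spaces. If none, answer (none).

Answer: E457G,Q294V

Derivation:
Accumulating mutations along path to Zeta:
  At Lambda: gained [] -> total []
  At Zeta: gained ['Q294V', 'E457G'] -> total ['E457G', 'Q294V']
Mutations(Zeta) = ['E457G', 'Q294V']
Accumulating mutations along path to Iota:
  At Lambda: gained [] -> total []
  At Zeta: gained ['Q294V', 'E457G'] -> total ['E457G', 'Q294V']
  At Iota: gained ['P833C', 'R682V'] -> total ['E457G', 'P833C', 'Q294V', 'R682V']
Mutations(Iota) = ['E457G', 'P833C', 'Q294V', 'R682V']
Intersection: ['E457G', 'Q294V'] ∩ ['E457G', 'P833C', 'Q294V', 'R682V'] = ['E457G', 'Q294V']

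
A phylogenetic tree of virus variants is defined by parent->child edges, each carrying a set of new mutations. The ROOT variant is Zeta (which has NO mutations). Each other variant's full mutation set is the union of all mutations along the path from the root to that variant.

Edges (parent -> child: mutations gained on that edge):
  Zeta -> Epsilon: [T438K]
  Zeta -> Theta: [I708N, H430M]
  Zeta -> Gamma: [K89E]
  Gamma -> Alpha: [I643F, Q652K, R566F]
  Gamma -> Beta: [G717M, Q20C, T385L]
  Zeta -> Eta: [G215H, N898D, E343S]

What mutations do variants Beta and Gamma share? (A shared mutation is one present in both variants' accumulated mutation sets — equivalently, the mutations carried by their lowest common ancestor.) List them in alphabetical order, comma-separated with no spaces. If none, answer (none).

Accumulating mutations along path to Beta:
  At Zeta: gained [] -> total []
  At Gamma: gained ['K89E'] -> total ['K89E']
  At Beta: gained ['G717M', 'Q20C', 'T385L'] -> total ['G717M', 'K89E', 'Q20C', 'T385L']
Mutations(Beta) = ['G717M', 'K89E', 'Q20C', 'T385L']
Accumulating mutations along path to Gamma:
  At Zeta: gained [] -> total []
  At Gamma: gained ['K89E'] -> total ['K89E']
Mutations(Gamma) = ['K89E']
Intersection: ['G717M', 'K89E', 'Q20C', 'T385L'] ∩ ['K89E'] = ['K89E']

Answer: K89E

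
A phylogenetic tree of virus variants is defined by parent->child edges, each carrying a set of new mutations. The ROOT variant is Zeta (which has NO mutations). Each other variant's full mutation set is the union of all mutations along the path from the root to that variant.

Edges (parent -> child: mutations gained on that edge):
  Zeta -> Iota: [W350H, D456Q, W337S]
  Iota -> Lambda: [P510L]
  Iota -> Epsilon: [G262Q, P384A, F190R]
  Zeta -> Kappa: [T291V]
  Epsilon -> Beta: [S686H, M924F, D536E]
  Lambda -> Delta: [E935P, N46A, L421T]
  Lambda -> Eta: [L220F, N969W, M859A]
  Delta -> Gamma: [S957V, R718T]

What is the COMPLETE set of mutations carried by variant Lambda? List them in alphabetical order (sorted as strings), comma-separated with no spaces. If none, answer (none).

At Zeta: gained [] -> total []
At Iota: gained ['W350H', 'D456Q', 'W337S'] -> total ['D456Q', 'W337S', 'W350H']
At Lambda: gained ['P510L'] -> total ['D456Q', 'P510L', 'W337S', 'W350H']

Answer: D456Q,P510L,W337S,W350H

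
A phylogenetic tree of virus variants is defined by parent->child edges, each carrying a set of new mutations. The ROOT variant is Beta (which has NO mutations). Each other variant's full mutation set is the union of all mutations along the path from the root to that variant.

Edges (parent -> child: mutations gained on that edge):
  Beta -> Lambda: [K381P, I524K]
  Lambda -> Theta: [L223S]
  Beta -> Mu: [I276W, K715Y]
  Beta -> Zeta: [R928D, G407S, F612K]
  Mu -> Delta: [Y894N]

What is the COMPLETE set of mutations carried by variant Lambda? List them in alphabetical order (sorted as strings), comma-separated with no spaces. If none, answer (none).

At Beta: gained [] -> total []
At Lambda: gained ['K381P', 'I524K'] -> total ['I524K', 'K381P']

Answer: I524K,K381P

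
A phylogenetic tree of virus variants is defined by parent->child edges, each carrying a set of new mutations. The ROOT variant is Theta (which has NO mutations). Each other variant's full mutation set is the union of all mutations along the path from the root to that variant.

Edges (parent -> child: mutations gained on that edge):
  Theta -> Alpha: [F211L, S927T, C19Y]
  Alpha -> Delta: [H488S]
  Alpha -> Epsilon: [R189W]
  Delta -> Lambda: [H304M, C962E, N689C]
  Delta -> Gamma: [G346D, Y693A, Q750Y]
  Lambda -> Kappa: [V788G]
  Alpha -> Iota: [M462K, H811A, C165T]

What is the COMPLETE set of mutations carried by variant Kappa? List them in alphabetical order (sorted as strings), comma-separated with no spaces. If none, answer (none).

At Theta: gained [] -> total []
At Alpha: gained ['F211L', 'S927T', 'C19Y'] -> total ['C19Y', 'F211L', 'S927T']
At Delta: gained ['H488S'] -> total ['C19Y', 'F211L', 'H488S', 'S927T']
At Lambda: gained ['H304M', 'C962E', 'N689C'] -> total ['C19Y', 'C962E', 'F211L', 'H304M', 'H488S', 'N689C', 'S927T']
At Kappa: gained ['V788G'] -> total ['C19Y', 'C962E', 'F211L', 'H304M', 'H488S', 'N689C', 'S927T', 'V788G']

Answer: C19Y,C962E,F211L,H304M,H488S,N689C,S927T,V788G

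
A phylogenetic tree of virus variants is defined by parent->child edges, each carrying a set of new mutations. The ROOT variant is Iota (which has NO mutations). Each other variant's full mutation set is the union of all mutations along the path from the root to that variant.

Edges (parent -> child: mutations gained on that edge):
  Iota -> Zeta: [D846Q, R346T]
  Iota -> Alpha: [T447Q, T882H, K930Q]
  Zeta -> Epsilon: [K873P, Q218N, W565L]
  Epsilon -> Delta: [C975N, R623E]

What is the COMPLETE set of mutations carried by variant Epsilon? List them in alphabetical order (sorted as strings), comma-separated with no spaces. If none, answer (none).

Answer: D846Q,K873P,Q218N,R346T,W565L

Derivation:
At Iota: gained [] -> total []
At Zeta: gained ['D846Q', 'R346T'] -> total ['D846Q', 'R346T']
At Epsilon: gained ['K873P', 'Q218N', 'W565L'] -> total ['D846Q', 'K873P', 'Q218N', 'R346T', 'W565L']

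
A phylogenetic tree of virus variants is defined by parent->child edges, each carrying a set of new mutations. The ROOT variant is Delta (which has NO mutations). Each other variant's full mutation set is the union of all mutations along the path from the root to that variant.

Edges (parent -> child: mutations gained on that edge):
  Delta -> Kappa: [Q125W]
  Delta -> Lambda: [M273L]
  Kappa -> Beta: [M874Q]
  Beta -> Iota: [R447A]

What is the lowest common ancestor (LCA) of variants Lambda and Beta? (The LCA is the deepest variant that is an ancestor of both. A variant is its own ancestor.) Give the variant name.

Path from root to Lambda: Delta -> Lambda
  ancestors of Lambda: {Delta, Lambda}
Path from root to Beta: Delta -> Kappa -> Beta
  ancestors of Beta: {Delta, Kappa, Beta}
Common ancestors: {Delta}
Walk up from Beta: Beta (not in ancestors of Lambda), Kappa (not in ancestors of Lambda), Delta (in ancestors of Lambda)
Deepest common ancestor (LCA) = Delta

Answer: Delta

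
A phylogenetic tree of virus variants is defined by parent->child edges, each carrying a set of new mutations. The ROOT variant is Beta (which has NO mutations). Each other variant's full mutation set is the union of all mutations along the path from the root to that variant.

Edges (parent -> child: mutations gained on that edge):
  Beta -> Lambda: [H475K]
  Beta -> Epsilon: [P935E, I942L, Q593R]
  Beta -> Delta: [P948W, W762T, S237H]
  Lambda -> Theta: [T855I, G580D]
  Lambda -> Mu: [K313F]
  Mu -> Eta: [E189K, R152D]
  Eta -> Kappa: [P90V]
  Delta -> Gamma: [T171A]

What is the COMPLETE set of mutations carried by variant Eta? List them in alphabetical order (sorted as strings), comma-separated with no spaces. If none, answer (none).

At Beta: gained [] -> total []
At Lambda: gained ['H475K'] -> total ['H475K']
At Mu: gained ['K313F'] -> total ['H475K', 'K313F']
At Eta: gained ['E189K', 'R152D'] -> total ['E189K', 'H475K', 'K313F', 'R152D']

Answer: E189K,H475K,K313F,R152D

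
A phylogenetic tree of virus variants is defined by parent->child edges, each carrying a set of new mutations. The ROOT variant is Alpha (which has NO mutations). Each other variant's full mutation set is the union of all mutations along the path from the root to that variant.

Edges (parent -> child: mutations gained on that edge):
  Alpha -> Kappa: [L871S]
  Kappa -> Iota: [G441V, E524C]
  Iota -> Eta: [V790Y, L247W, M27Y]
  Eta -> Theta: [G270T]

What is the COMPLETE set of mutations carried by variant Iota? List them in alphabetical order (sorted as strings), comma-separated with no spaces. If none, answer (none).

Answer: E524C,G441V,L871S

Derivation:
At Alpha: gained [] -> total []
At Kappa: gained ['L871S'] -> total ['L871S']
At Iota: gained ['G441V', 'E524C'] -> total ['E524C', 'G441V', 'L871S']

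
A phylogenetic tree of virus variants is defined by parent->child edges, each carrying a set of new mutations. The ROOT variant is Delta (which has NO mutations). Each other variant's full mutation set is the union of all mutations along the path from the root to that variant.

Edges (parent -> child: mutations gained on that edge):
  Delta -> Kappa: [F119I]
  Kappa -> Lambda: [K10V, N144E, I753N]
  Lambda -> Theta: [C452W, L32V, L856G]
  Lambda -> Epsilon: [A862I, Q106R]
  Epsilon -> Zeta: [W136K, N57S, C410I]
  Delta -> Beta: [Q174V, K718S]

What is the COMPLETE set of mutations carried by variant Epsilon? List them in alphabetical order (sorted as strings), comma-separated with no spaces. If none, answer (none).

At Delta: gained [] -> total []
At Kappa: gained ['F119I'] -> total ['F119I']
At Lambda: gained ['K10V', 'N144E', 'I753N'] -> total ['F119I', 'I753N', 'K10V', 'N144E']
At Epsilon: gained ['A862I', 'Q106R'] -> total ['A862I', 'F119I', 'I753N', 'K10V', 'N144E', 'Q106R']

Answer: A862I,F119I,I753N,K10V,N144E,Q106R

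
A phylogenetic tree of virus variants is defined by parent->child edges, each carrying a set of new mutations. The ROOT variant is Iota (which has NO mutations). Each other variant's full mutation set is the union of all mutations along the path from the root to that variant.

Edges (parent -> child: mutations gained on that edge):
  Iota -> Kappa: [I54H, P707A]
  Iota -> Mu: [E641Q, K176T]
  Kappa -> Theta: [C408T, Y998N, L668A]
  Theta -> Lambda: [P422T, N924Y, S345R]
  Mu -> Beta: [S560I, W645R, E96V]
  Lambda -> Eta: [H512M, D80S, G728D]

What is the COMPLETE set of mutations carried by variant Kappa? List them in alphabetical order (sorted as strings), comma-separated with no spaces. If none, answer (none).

Answer: I54H,P707A

Derivation:
At Iota: gained [] -> total []
At Kappa: gained ['I54H', 'P707A'] -> total ['I54H', 'P707A']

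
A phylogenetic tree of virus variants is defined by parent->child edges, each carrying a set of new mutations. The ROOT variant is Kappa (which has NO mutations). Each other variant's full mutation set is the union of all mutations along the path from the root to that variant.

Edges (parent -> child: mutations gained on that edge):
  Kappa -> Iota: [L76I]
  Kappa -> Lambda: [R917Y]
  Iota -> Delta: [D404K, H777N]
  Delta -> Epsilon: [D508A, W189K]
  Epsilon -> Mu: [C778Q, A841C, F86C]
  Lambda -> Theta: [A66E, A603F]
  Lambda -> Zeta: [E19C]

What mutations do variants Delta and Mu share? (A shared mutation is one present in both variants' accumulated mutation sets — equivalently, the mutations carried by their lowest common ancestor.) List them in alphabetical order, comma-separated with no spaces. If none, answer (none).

Accumulating mutations along path to Delta:
  At Kappa: gained [] -> total []
  At Iota: gained ['L76I'] -> total ['L76I']
  At Delta: gained ['D404K', 'H777N'] -> total ['D404K', 'H777N', 'L76I']
Mutations(Delta) = ['D404K', 'H777N', 'L76I']
Accumulating mutations along path to Mu:
  At Kappa: gained [] -> total []
  At Iota: gained ['L76I'] -> total ['L76I']
  At Delta: gained ['D404K', 'H777N'] -> total ['D404K', 'H777N', 'L76I']
  At Epsilon: gained ['D508A', 'W189K'] -> total ['D404K', 'D508A', 'H777N', 'L76I', 'W189K']
  At Mu: gained ['C778Q', 'A841C', 'F86C'] -> total ['A841C', 'C778Q', 'D404K', 'D508A', 'F86C', 'H777N', 'L76I', 'W189K']
Mutations(Mu) = ['A841C', 'C778Q', 'D404K', 'D508A', 'F86C', 'H777N', 'L76I', 'W189K']
Intersection: ['D404K', 'H777N', 'L76I'] ∩ ['A841C', 'C778Q', 'D404K', 'D508A', 'F86C', 'H777N', 'L76I', 'W189K'] = ['D404K', 'H777N', 'L76I']

Answer: D404K,H777N,L76I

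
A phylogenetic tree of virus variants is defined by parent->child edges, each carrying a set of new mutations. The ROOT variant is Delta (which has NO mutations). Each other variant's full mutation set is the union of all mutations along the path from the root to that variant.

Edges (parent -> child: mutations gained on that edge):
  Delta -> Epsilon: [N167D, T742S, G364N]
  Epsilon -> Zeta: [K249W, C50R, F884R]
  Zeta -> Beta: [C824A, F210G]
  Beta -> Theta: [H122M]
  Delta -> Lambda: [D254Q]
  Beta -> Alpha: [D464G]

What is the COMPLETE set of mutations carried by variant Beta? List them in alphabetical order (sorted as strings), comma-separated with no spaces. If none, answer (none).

Answer: C50R,C824A,F210G,F884R,G364N,K249W,N167D,T742S

Derivation:
At Delta: gained [] -> total []
At Epsilon: gained ['N167D', 'T742S', 'G364N'] -> total ['G364N', 'N167D', 'T742S']
At Zeta: gained ['K249W', 'C50R', 'F884R'] -> total ['C50R', 'F884R', 'G364N', 'K249W', 'N167D', 'T742S']
At Beta: gained ['C824A', 'F210G'] -> total ['C50R', 'C824A', 'F210G', 'F884R', 'G364N', 'K249W', 'N167D', 'T742S']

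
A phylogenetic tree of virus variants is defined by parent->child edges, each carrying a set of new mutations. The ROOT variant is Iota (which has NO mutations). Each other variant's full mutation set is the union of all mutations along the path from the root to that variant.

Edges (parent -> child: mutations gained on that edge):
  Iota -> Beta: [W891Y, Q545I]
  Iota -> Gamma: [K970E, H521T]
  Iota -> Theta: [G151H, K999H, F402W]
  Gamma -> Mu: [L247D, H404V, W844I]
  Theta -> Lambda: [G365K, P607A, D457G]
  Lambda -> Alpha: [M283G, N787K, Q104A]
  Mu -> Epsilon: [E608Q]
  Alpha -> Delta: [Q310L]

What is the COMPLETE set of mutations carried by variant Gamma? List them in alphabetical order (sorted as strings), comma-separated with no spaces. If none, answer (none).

At Iota: gained [] -> total []
At Gamma: gained ['K970E', 'H521T'] -> total ['H521T', 'K970E']

Answer: H521T,K970E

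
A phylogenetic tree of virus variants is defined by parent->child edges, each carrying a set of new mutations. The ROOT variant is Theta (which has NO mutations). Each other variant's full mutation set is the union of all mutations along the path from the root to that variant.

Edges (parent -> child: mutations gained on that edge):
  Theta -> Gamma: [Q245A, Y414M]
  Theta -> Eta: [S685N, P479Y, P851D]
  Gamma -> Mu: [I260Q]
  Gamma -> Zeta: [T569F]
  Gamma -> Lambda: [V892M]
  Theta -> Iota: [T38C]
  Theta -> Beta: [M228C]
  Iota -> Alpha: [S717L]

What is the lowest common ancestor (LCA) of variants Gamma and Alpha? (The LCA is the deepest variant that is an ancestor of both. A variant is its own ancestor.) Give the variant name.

Answer: Theta

Derivation:
Path from root to Gamma: Theta -> Gamma
  ancestors of Gamma: {Theta, Gamma}
Path from root to Alpha: Theta -> Iota -> Alpha
  ancestors of Alpha: {Theta, Iota, Alpha}
Common ancestors: {Theta}
Walk up from Alpha: Alpha (not in ancestors of Gamma), Iota (not in ancestors of Gamma), Theta (in ancestors of Gamma)
Deepest common ancestor (LCA) = Theta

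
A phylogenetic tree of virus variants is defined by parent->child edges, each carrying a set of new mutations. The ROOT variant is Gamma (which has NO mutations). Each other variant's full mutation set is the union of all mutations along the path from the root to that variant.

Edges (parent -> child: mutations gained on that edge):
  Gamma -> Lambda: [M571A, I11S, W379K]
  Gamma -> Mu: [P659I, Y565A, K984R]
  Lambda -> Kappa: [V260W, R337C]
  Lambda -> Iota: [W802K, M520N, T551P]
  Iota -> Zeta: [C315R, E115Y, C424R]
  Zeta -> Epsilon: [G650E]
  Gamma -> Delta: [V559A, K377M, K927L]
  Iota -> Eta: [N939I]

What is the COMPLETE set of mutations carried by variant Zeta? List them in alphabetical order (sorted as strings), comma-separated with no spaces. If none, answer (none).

At Gamma: gained [] -> total []
At Lambda: gained ['M571A', 'I11S', 'W379K'] -> total ['I11S', 'M571A', 'W379K']
At Iota: gained ['W802K', 'M520N', 'T551P'] -> total ['I11S', 'M520N', 'M571A', 'T551P', 'W379K', 'W802K']
At Zeta: gained ['C315R', 'E115Y', 'C424R'] -> total ['C315R', 'C424R', 'E115Y', 'I11S', 'M520N', 'M571A', 'T551P', 'W379K', 'W802K']

Answer: C315R,C424R,E115Y,I11S,M520N,M571A,T551P,W379K,W802K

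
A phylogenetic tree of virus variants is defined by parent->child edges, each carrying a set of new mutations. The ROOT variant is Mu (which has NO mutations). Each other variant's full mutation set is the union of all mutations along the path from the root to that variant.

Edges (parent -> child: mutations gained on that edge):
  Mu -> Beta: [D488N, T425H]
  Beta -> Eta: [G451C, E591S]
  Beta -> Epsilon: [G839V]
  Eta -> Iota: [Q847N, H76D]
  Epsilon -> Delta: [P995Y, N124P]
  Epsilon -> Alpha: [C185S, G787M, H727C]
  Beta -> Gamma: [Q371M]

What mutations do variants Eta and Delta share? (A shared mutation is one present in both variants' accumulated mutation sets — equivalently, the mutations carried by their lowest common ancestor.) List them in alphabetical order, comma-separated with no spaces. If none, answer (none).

Accumulating mutations along path to Eta:
  At Mu: gained [] -> total []
  At Beta: gained ['D488N', 'T425H'] -> total ['D488N', 'T425H']
  At Eta: gained ['G451C', 'E591S'] -> total ['D488N', 'E591S', 'G451C', 'T425H']
Mutations(Eta) = ['D488N', 'E591S', 'G451C', 'T425H']
Accumulating mutations along path to Delta:
  At Mu: gained [] -> total []
  At Beta: gained ['D488N', 'T425H'] -> total ['D488N', 'T425H']
  At Epsilon: gained ['G839V'] -> total ['D488N', 'G839V', 'T425H']
  At Delta: gained ['P995Y', 'N124P'] -> total ['D488N', 'G839V', 'N124P', 'P995Y', 'T425H']
Mutations(Delta) = ['D488N', 'G839V', 'N124P', 'P995Y', 'T425H']
Intersection: ['D488N', 'E591S', 'G451C', 'T425H'] ∩ ['D488N', 'G839V', 'N124P', 'P995Y', 'T425H'] = ['D488N', 'T425H']

Answer: D488N,T425H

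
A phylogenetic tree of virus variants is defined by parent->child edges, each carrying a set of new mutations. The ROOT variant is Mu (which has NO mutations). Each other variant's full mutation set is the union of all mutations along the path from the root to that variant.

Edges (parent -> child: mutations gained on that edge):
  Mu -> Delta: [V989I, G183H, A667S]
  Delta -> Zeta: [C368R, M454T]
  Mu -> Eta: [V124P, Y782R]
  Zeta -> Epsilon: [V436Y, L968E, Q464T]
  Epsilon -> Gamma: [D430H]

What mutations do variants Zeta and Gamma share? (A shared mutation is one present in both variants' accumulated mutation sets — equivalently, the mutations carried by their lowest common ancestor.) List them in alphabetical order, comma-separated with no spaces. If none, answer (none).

Accumulating mutations along path to Zeta:
  At Mu: gained [] -> total []
  At Delta: gained ['V989I', 'G183H', 'A667S'] -> total ['A667S', 'G183H', 'V989I']
  At Zeta: gained ['C368R', 'M454T'] -> total ['A667S', 'C368R', 'G183H', 'M454T', 'V989I']
Mutations(Zeta) = ['A667S', 'C368R', 'G183H', 'M454T', 'V989I']
Accumulating mutations along path to Gamma:
  At Mu: gained [] -> total []
  At Delta: gained ['V989I', 'G183H', 'A667S'] -> total ['A667S', 'G183H', 'V989I']
  At Zeta: gained ['C368R', 'M454T'] -> total ['A667S', 'C368R', 'G183H', 'M454T', 'V989I']
  At Epsilon: gained ['V436Y', 'L968E', 'Q464T'] -> total ['A667S', 'C368R', 'G183H', 'L968E', 'M454T', 'Q464T', 'V436Y', 'V989I']
  At Gamma: gained ['D430H'] -> total ['A667S', 'C368R', 'D430H', 'G183H', 'L968E', 'M454T', 'Q464T', 'V436Y', 'V989I']
Mutations(Gamma) = ['A667S', 'C368R', 'D430H', 'G183H', 'L968E', 'M454T', 'Q464T', 'V436Y', 'V989I']
Intersection: ['A667S', 'C368R', 'G183H', 'M454T', 'V989I'] ∩ ['A667S', 'C368R', 'D430H', 'G183H', 'L968E', 'M454T', 'Q464T', 'V436Y', 'V989I'] = ['A667S', 'C368R', 'G183H', 'M454T', 'V989I']

Answer: A667S,C368R,G183H,M454T,V989I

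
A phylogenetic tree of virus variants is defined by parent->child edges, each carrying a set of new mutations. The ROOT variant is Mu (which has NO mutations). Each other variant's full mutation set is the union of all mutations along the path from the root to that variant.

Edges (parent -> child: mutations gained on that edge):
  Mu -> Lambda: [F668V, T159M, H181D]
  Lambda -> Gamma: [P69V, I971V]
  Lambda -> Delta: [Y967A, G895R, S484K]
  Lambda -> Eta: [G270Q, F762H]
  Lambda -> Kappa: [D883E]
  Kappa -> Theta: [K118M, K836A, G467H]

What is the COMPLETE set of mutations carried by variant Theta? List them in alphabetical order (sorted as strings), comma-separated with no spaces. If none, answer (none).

Answer: D883E,F668V,G467H,H181D,K118M,K836A,T159M

Derivation:
At Mu: gained [] -> total []
At Lambda: gained ['F668V', 'T159M', 'H181D'] -> total ['F668V', 'H181D', 'T159M']
At Kappa: gained ['D883E'] -> total ['D883E', 'F668V', 'H181D', 'T159M']
At Theta: gained ['K118M', 'K836A', 'G467H'] -> total ['D883E', 'F668V', 'G467H', 'H181D', 'K118M', 'K836A', 'T159M']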